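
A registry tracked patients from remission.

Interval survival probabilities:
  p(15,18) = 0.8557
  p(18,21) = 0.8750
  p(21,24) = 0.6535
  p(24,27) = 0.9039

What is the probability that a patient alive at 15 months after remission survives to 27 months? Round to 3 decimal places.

0.442

Chaining the interval survival probabilities: 0.8557 × 0.8750 × 0.6535 × 0.9039.
= 0.442278.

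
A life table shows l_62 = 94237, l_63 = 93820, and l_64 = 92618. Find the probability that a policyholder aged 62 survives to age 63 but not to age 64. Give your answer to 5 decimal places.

0.01276

We want 1|1q62 = (l_63 − l_64)/l_62.
This is the probability of reaching 63 but not 64, conditional on being alive at 62: (l_63 − l_64) / l_62.
= (93820 − 92618) / 94237 = 1202 / 94237 = 0.012755.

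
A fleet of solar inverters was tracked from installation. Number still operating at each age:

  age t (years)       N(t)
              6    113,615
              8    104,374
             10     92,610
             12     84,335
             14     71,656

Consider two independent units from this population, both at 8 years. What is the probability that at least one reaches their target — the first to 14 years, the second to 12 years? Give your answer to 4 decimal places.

p₁ = N(14)/N(8) = 71,656/104,374 = 0.686531; p₂ = N(12)/N(8) = 84,335/104,374 = 0.808008.
P(at least one) = 1 − (1−p₁)(1−p₂) = 1 − 0.313469 × 0.191992 = 0.939816.

0.9398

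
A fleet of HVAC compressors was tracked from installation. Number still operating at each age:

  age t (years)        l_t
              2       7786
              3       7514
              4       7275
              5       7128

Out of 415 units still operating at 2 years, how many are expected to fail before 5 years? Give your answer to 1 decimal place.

The relevant probability is 1 − 7128/7786 = 0.084511.
Expected number = 415 × 0.084511 = 35.1.

35.1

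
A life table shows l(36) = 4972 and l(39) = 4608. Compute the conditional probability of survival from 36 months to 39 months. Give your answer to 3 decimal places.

The conditional survival probability is l(39)/l(36) = 4608/4972 = 0.926790.

0.927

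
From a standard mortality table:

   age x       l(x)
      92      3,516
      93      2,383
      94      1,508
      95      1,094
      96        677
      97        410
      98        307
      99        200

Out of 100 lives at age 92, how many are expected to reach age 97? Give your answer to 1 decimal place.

The relevant probability is 410/3,516 = 0.116610.
Expected number = 100 × 0.116610 = 11.7.

11.7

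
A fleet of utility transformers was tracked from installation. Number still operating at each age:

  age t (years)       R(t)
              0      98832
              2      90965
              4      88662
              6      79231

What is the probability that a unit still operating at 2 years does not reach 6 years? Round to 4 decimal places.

P(fail before 6 | operational at 2) = 1 − R(6)/R(2) = 1 − 79231/90965 = (11734)/90965 = 0.128995.

0.1290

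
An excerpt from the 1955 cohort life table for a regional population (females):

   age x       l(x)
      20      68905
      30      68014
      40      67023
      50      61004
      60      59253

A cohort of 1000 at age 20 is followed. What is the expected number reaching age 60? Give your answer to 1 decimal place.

The relevant probability is 59253/68905 = 0.859923.
Expected number = 1000 × 0.859923 = 859.9.

859.9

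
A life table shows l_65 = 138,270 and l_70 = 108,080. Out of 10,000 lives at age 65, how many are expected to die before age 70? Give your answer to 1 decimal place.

2183.4

The relevant probability is 1 − 108,080/138,270 = 0.218341.
Expected number = 10,000 × 0.218341 = 2183.4.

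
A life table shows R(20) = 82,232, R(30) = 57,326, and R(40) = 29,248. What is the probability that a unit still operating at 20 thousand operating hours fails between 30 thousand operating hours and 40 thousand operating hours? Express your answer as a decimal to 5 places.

0.34145

This is the probability of reaching 30 but not 40, conditional on being operational at 20: (R(30) − R(40)) / R(20).
= (57,326 − 29,248) / 82,232 = 28,078 / 82,232 = 0.341449.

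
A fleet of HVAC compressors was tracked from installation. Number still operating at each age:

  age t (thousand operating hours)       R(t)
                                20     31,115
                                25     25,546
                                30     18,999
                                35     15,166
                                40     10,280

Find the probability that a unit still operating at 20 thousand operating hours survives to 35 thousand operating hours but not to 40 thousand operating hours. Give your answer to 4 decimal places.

0.1570

This is the probability of reaching 35 but not 40, conditional on being operational at 20: (R(35) − R(40)) / R(20).
= (15,166 − 10,280) / 31,115 = 4,886 / 31,115 = 0.157030.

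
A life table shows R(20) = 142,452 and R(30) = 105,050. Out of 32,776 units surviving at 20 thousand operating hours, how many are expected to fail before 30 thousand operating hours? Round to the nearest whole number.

The relevant probability is 1 − 105,050/142,452 = 0.262559.
Expected number = 32,776 × 0.262559 = 8606.

8606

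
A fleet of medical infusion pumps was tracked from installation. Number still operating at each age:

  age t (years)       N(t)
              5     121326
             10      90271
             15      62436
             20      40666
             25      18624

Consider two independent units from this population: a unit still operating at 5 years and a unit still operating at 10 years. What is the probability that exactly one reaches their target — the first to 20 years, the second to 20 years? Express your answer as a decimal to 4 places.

p₁ = N(20)/N(5) = 40666/121326 = 0.335180; p₂ = N(20)/N(10) = 40666/90271 = 0.450488.
P(exactly one) = p₁(1−p₂) + (1−p₁)p₂ = 0.184185 + 0.299493 = 0.483679.

0.4837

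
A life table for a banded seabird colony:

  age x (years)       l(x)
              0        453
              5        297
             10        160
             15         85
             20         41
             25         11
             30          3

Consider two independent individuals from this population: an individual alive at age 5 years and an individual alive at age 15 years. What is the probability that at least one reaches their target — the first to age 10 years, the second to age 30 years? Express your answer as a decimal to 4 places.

0.5550

p₁ = l(10)/l(5) = 160/297 = 0.538721; p₂ = l(30)/l(15) = 3/85 = 0.035294.
P(at least one) = 1 − (1−p₁)(1−p₂) = 1 − 0.461279 × 0.964706 = 0.555001.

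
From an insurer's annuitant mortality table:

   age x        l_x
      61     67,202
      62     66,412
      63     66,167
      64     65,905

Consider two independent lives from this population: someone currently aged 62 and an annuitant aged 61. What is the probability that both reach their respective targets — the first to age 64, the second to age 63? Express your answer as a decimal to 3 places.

p₁ = l_64/l_62 = 65,905/66,412 = 0.992366; p₂ = l_63/l_61 = 66,167/67,202 = 0.984599.
P(both) = p₁ × p₂ = 0.992366 × 0.984599 = 0.977083.

0.977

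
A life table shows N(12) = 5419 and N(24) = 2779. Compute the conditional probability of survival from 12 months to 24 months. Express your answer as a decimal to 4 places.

0.5128

The conditional survival probability is N(24)/N(12) = 2779/5419 = 0.512825.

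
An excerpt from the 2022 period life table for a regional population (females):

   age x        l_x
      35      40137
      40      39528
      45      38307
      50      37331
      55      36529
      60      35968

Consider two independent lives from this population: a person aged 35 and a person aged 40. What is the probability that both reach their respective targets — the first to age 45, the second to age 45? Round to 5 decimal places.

0.92493

p₁ = l_45/l_35 = 38307/40137 = 0.954406; p₂ = l_45/l_40 = 38307/39528 = 0.969111.
P(both) = p₁ × p₂ = 0.954406 × 0.969111 = 0.924925.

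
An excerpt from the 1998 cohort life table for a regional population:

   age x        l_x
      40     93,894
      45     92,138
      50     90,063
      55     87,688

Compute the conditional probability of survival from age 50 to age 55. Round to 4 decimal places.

The conditional survival probability is l_55/l_50 = 87,688/90,063 = 0.973630.

0.9736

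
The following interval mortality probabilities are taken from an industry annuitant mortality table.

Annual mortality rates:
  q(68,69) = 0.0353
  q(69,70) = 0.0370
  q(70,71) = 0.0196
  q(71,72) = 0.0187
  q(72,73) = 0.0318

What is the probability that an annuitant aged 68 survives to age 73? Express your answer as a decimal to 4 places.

Chaining the interval survival probabilities: (1 − 0.0353) × (1 − 0.0370) × (1 − 0.0196) × (1 − 0.0187) × (1 − 0.0318).
= 0.9647 × 0.9630 × 0.9804 × 0.9813 × 0.9682 = 0.865344.

0.8653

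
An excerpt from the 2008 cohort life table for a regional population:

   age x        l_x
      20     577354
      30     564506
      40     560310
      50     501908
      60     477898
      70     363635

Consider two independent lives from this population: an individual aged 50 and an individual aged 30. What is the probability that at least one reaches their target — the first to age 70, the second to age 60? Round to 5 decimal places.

p₁ = l_70/l_50 = 363635/501908 = 0.724505; p₂ = l_60/l_30 = 477898/564506 = 0.846577.
P(at least one) = 1 − (1−p₁)(1−p₂) = 1 − 0.275495 × 0.153423 = 0.957733.

0.95773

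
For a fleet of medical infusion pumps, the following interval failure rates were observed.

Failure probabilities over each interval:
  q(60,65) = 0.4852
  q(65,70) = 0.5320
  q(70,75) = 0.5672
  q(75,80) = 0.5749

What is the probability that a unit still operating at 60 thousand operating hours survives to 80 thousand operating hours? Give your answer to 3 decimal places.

0.044

Survival from 60 to 80 is the product of surviving each interval: (1 − 0.4852) × (1 − 0.5320) × (1 − 0.5672) × (1 − 0.5749).
= 0.5148 × 0.4680 × 0.4328 × 0.4251 = 0.044326.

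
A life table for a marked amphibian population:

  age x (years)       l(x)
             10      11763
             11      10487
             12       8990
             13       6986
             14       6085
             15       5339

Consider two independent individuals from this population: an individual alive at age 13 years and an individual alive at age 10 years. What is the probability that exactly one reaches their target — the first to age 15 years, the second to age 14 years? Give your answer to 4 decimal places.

0.4909

p₁ = l(15)/l(13) = 5339/6986 = 0.764243; p₂ = l(14)/l(10) = 6085/11763 = 0.517300.
P(exactly one) = p₁(1−p₂) + (1−p₁)p₂ = 0.368900 + 0.121957 = 0.490857.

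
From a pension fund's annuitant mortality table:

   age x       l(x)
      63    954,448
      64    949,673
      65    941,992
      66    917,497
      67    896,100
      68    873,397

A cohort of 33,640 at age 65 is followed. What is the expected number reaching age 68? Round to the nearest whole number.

31190

The relevant probability is 873,397/941,992 = 0.927181.
Expected number = 33,640 × 0.927181 = 31190.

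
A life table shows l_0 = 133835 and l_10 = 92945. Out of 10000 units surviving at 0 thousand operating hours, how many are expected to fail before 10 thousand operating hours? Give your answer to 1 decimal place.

3055.3

The relevant probability is 1 − 92945/133835 = 0.305525.
Expected number = 10000 × 0.305525 = 3055.3.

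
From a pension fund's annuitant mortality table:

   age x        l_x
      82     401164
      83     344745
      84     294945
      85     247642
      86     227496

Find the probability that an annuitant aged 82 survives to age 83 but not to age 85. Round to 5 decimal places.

We want 1|2q82 = (l_83 − l_85)/l_82.
This is the probability of reaching 83 but not 85, conditional on being alive at 82: (l_83 − l_85) / l_82.
= (344745 − 247642) / 401164 = 97103 / 401164 = 0.242053.

0.24205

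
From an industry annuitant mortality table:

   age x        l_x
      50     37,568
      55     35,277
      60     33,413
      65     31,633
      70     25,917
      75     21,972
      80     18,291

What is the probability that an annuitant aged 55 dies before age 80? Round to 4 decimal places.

0.4815

P(die before 80 | alive at 55) = 1 − l_80/l_55 = 1 − 18,291/35,277 = (16,986)/35,277 = 0.481504.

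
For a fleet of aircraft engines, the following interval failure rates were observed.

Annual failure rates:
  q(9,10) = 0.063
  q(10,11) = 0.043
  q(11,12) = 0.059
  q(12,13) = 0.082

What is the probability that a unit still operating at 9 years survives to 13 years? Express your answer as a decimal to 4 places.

P(survive 9→13) = (1 − 0.063) × (1 − 0.043) × (1 − 0.059) × (1 − 0.082).
= 0.937 × 0.957 × 0.941 × 0.918 = 0.774611.

0.7746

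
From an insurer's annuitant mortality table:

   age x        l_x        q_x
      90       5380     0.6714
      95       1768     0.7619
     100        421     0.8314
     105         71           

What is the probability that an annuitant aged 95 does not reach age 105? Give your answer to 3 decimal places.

0.960

P(die before 105 | alive at 95) = 1 − l_105/l_95 = 1 − 71/1768 = (1697)/1768 = 0.959842.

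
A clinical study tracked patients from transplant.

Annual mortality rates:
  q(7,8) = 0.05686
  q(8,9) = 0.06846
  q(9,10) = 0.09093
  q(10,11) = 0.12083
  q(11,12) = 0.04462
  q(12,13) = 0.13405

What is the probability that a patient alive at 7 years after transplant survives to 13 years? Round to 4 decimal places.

Chaining the interval survival probabilities: (1 − 0.05686) × (1 − 0.06846) × (1 − 0.09093) × (1 − 0.12083) × (1 − 0.04462) × (1 − 0.13405).
= 0.94314 × 0.93154 × 0.90907 × 0.87917 × 0.95538 × 0.86595 = 0.580921.

0.5809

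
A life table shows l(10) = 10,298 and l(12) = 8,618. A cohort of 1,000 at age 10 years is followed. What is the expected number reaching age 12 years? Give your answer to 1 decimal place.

836.9

The relevant probability is 8,618/10,298 = 0.836862.
Expected number = 1,000 × 0.836862 = 836.9.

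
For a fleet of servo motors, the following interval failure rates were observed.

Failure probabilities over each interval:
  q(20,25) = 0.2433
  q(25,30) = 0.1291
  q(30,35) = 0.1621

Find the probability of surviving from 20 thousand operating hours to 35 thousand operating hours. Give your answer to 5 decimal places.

Chaining the interval survival probabilities: (1 − 0.2433) × (1 − 0.1291) × (1 − 0.1621).
= 0.7567 × 0.8709 × 0.8379 = 0.552185.

0.55218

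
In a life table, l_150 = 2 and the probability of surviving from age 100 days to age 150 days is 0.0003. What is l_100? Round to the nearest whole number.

l_100 = l_150 / p = 2 / 0.0003 = 6667.

6667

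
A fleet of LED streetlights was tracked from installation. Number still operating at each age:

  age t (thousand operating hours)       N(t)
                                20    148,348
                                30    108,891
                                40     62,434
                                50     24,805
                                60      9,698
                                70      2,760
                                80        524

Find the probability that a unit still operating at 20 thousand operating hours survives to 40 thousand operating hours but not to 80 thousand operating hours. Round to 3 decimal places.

0.417

This is the probability of reaching 40 but not 80, conditional on being operational at 20: (N(40) − N(80)) / N(20).
= (62,434 − 524) / 148,348 = 61,910 / 148,348 = 0.417330.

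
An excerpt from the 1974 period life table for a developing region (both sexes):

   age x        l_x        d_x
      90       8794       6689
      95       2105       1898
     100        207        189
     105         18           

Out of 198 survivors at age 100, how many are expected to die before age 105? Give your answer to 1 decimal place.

180.8

The relevant probability is 1 − 18/207 = 0.913043.
Expected number = 198 × 0.913043 = 180.8.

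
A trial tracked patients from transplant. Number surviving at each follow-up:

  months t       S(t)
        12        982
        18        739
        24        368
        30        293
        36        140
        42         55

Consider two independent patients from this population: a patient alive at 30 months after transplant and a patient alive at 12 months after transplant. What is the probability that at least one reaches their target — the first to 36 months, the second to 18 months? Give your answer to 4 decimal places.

p₁ = S(36)/S(30) = 140/293 = 0.477816; p₂ = S(18)/S(12) = 739/982 = 0.752546.
P(at least one) = 1 − (1−p₁)(1−p₂) = 1 − 0.522184 × 0.247454 = 0.870783.

0.8708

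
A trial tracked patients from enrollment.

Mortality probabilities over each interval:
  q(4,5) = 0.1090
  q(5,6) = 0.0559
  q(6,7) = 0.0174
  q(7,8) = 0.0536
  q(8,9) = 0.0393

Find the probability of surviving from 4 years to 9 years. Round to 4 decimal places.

The overall survival probability is (1 − 0.1090) × (1 − 0.0559) × (1 − 0.0174) × (1 − 0.0536) × (1 − 0.0393).
= 0.8910 × 0.9441 × 0.9826 × 0.9464 × 0.9607 = 0.751510.

0.7515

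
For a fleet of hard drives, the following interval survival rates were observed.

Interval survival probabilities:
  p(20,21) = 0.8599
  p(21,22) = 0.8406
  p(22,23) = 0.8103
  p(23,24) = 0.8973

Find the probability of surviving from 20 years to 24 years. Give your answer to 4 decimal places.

Survival from 20 to 24 is the product of surviving each interval: 0.8599 × 0.8406 × 0.8103 × 0.8973.
= 0.525558.

0.5256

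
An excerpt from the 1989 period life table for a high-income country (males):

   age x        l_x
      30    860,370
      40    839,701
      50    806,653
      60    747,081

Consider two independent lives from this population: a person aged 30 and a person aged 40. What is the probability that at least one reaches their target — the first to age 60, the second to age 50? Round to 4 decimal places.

0.9948

p₁ = l_60/l_30 = 747,081/860,370 = 0.868325; p₂ = l_50/l_40 = 806,653/839,701 = 0.960643.
P(at least one) = 1 − (1−p₁)(1−p₂) = 1 − 0.131675 × 0.039357 = 0.994818.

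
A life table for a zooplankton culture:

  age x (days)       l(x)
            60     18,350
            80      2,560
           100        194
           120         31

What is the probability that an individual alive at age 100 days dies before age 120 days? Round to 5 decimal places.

0.84021

P(die before 120 | alive at 100) = 1 − l(120)/l(100) = 1 − 31/194 = (163)/194 = 0.840206.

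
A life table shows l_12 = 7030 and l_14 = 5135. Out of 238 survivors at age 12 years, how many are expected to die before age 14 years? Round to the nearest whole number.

The relevant probability is 1 − 5135/7030 = 0.269559.
Expected number = 238 × 0.269559 = 64.

64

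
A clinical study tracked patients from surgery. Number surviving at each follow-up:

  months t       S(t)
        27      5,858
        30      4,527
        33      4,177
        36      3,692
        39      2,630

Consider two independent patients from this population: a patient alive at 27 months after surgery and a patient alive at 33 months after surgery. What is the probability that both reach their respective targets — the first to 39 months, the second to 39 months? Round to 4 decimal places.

0.2827

p₁ = S(39)/S(27) = 2,630/5,858 = 0.448959; p₂ = S(39)/S(33) = 2,630/4,177 = 0.629638.
P(both) = p₁ × p₂ = 0.448959 × 0.629638 = 0.282682.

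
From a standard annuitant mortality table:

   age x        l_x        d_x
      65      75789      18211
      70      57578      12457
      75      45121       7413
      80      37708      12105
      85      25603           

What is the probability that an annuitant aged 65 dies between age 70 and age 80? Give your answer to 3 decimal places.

We want 5|10q65 = (l_70 − l_80)/l_65.
This is the probability of reaching 70 but not 80, conditional on being alive at 65: (l_70 − l_80) / l_65.
= (57578 − 37708) / 75789 = 19870 / 75789 = 0.262175.

0.262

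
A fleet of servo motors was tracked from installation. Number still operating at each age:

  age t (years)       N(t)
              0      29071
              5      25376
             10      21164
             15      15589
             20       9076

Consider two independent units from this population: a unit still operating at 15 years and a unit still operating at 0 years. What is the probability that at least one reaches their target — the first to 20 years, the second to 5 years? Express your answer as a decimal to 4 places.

p₁ = N(20)/N(15) = 9076/15589 = 0.582205; p₂ = N(5)/N(0) = 25376/29071 = 0.872897.
P(at least one) = 1 − (1−p₁)(1−p₂) = 1 − 0.417795 × 0.127103 = 0.946897.

0.9469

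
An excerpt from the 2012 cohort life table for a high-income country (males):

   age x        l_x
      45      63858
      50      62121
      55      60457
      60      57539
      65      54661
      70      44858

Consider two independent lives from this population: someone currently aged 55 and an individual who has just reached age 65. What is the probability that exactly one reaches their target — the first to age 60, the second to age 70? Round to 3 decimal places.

0.210

p₁ = l_60/l_55 = 57539/60457 = 0.951734; p₂ = l_70/l_65 = 44858/54661 = 0.820658.
P(exactly one) = p₁(1−p₂) + (1−p₁)p₂ = 0.170686 + 0.039610 = 0.210296.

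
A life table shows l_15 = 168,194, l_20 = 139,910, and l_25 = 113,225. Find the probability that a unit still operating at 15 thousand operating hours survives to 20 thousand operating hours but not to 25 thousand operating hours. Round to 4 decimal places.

This is the probability of reaching 20 but not 25, conditional on being operational at 15: (l_20 − l_25) / l_15.
= (139,910 − 113,225) / 168,194 = 26,685 / 168,194 = 0.158656.

0.1587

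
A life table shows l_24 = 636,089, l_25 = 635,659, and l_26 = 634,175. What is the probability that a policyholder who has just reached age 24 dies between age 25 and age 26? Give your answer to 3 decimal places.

We want 1|1q24 = (l_25 − l_26)/l_24.
This is the probability of reaching 25 but not 26, conditional on being alive at 24: (l_25 − l_26) / l_24.
= (635,659 − 634,175) / 636,089 = 1,484 / 636,089 = 0.002333.

0.002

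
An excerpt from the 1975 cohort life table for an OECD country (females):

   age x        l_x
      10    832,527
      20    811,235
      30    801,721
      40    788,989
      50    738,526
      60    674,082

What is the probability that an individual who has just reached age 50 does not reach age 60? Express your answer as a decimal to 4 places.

0.0873

P(die before 60 | alive at 50) = 1 − l_60/l_50 = 1 − 674,082/738,526 = (64,444)/738,526 = 0.087260.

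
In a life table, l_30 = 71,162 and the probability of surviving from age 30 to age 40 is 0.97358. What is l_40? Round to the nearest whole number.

l_40 = l_30 × p = 71,162 × 0.97358 = 69282.

69282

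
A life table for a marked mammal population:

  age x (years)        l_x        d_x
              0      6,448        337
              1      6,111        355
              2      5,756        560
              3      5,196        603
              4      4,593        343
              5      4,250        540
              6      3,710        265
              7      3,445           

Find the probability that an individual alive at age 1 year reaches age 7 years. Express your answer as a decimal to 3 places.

0.564

The conditional survival probability is l_7/l_1 = 3,445/6,111 = 0.563738.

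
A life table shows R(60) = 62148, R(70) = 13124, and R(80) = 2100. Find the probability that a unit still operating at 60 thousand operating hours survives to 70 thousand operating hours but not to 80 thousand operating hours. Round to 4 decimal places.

0.1774

This is the probability of reaching 70 but not 80, conditional on being operational at 60: (R(70) − R(80)) / R(60).
= (13124 − 2100) / 62148 = 11024 / 62148 = 0.177383.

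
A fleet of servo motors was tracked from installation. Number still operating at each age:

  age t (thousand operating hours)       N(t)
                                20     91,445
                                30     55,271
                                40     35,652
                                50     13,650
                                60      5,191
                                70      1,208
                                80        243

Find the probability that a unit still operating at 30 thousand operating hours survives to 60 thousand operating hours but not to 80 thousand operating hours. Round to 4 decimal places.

0.0895

This is the probability of reaching 60 but not 80, conditional on being operational at 30: (N(60) − N(80)) / N(30).
= (5,191 − 243) / 55,271 = 4,948 / 55,271 = 0.089523.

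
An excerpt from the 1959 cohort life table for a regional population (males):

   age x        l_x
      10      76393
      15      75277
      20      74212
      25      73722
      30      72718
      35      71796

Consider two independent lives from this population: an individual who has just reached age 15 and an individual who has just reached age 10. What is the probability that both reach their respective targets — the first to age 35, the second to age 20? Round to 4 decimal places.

0.9265

p₁ = l_35/l_15 = 71796/75277 = 0.953757; p₂ = l_20/l_10 = 74212/76393 = 0.971450.
P(both) = p₁ × p₂ = 0.953757 × 0.971450 = 0.926527.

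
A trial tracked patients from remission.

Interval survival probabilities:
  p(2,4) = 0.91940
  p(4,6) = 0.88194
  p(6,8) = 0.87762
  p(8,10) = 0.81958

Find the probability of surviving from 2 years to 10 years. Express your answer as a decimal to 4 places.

Survival from 2 to 10 is the product of surviving each interval: 0.91940 × 0.88194 × 0.87762 × 0.81958.
= 0.583232.

0.5832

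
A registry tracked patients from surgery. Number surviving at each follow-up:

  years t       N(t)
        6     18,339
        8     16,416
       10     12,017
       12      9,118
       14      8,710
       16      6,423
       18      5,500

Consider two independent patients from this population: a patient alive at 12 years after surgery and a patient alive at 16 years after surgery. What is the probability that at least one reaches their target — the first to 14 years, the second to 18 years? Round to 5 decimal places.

0.99357

p₁ = N(14)/N(12) = 8,710/9,118 = 0.955253; p₂ = N(18)/N(16) = 5,500/6,423 = 0.856298.
P(at least one) = 1 − (1−p₁)(1−p₂) = 1 − 0.044747 × 0.143702 = 0.993570.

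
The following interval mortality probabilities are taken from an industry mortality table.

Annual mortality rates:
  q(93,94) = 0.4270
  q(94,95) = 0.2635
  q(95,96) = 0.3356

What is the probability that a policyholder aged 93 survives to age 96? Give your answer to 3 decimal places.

The overall survival probability is (1 − 0.4270) × (1 − 0.2635) × (1 − 0.3356).
= 0.5730 × 0.7365 × 0.6644 = 0.280386.

0.280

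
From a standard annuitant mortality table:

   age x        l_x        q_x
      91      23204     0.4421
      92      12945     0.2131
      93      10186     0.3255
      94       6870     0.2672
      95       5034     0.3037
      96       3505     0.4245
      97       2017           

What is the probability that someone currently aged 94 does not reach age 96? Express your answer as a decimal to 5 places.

0.48981

P(die before 96 | alive at 94) = 1 − l_96/l_94 = 1 − 3505/6870 = (3365)/6870 = 0.489811.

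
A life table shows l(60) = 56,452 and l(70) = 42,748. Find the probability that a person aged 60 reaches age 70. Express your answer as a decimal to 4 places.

The conditional survival probability is l(70)/l(60) = 42,748/56,452 = 0.757245.

0.7572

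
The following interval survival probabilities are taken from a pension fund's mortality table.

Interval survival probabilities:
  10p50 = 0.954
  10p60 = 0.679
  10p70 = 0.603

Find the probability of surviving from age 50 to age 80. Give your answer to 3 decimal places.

0.391

30p50 = 0.954 × 0.679 × 0.603.
= 0.390603.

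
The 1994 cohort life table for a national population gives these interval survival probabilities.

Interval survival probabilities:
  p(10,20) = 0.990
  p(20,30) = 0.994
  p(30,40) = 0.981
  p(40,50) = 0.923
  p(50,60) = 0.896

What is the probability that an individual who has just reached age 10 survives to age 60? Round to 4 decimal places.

0.7984

P(survive 10→60) = 0.990 × 0.994 × 0.981 × 0.923 × 0.896.
= 0.798363.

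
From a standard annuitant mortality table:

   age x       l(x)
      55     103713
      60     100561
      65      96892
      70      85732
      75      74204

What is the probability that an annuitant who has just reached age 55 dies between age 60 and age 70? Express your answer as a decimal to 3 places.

This is the probability of reaching 60 but not 70, conditional on being alive at 55: (l(60) − l(70)) / l(55).
= (100561 − 85732) / 103713 = 14829 / 103713 = 0.142981.

0.143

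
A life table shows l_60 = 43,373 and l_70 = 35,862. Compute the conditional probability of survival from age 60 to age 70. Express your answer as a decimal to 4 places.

0.8268

The conditional survival probability is l_70/l_60 = 35,862/43,373 = 0.826828.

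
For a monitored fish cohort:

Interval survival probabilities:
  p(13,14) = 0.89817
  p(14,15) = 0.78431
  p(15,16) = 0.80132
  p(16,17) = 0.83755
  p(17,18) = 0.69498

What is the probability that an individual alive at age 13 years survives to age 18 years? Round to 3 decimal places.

Survival from 13 to 18 is the product of surviving each interval: 0.89817 × 0.78431 × 0.80132 × 0.83755 × 0.69498.
= 0.328576.

0.329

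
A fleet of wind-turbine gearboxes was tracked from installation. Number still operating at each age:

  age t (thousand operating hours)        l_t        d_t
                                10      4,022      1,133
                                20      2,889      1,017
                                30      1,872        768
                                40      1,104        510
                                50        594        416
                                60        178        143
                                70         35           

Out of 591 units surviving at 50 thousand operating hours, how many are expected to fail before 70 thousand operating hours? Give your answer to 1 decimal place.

556.2

The relevant probability is 1 − 35/594 = 0.941077.
Expected number = 591 × 0.941077 = 556.2.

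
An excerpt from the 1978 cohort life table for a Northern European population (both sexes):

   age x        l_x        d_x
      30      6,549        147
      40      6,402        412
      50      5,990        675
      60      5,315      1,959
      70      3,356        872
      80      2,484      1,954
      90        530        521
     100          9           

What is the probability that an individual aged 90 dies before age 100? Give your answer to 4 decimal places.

0.9830

P(die before 100 | alive at 90) = 1 − l_100/l_90 = 1 − 9/530 = (521)/530 = 0.983019.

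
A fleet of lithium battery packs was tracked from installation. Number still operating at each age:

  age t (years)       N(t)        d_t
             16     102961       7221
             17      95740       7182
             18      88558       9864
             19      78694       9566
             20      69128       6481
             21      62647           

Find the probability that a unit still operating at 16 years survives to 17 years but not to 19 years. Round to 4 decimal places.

This is the probability of reaching 17 but not 19, conditional on being operational at 16: (N(17) − N(19)) / N(16).
= (95740 − 78694) / 102961 = 17046 / 102961 = 0.165558.

0.1656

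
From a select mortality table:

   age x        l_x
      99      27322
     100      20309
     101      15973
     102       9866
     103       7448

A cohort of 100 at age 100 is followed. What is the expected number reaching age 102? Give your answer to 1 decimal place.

48.6

The relevant probability is 9866/20309 = 0.485794.
Expected number = 100 × 0.485794 = 48.6.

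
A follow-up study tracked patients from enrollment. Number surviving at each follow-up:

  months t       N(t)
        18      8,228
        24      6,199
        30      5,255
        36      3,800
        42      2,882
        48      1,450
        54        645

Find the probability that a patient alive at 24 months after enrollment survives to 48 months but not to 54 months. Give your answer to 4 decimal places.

0.1299

This is the probability of reaching 48 but not 54, conditional on being alive at 24: (N(48) − N(54)) / N(24).
= (1,450 − 645) / 6,199 = 805 / 6,199 = 0.129860.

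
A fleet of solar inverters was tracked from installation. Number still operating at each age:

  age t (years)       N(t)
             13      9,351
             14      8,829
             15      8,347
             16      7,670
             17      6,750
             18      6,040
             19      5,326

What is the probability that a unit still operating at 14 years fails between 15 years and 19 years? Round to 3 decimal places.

This is the probability of reaching 15 but not 19, conditional on being operational at 14: (N(15) − N(19)) / N(14).
= (8,347 − 5,326) / 8,829 = 3,021 / 8,829 = 0.342168.

0.342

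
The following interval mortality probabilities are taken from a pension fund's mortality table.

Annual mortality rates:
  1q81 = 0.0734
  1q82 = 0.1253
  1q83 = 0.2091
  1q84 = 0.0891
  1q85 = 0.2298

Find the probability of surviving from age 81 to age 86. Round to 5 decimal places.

5p81 = (1 − 0.0734) × (1 − 0.1253) × (1 − 0.2091) × (1 − 0.0891) × (1 − 0.2298).
= 0.9266 × 0.8747 × 0.7909 × 0.9109 × 0.7702 = 0.449725.

0.44973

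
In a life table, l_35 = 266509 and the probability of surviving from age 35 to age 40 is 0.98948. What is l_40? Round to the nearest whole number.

263705

l_40 = l_35 × p = 266509 × 0.98948 = 263705.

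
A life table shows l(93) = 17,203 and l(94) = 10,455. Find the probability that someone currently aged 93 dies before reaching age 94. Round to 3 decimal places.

P(die before 94 | alive at 93) = 1 − l(94)/l(93) = 1 − 10,455/17,203 = (6,748)/17,203 = 0.392257.

0.392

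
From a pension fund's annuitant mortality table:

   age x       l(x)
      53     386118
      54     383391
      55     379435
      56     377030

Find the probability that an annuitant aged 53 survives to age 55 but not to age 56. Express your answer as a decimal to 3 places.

This is the probability of reaching 55 but not 56, conditional on being alive at 53: (l(55) − l(56)) / l(53).
= (379435 − 377030) / 386118 = 2405 / 386118 = 0.006229.

0.006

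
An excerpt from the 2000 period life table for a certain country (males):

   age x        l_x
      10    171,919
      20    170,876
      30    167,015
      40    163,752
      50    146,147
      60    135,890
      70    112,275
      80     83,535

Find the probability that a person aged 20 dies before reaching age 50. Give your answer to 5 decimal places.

0.14472

P(die before 50 | alive at 20) = 1 − l_50/l_20 = 1 − 146,147/170,876 = (24,729)/170,876 = 0.144719.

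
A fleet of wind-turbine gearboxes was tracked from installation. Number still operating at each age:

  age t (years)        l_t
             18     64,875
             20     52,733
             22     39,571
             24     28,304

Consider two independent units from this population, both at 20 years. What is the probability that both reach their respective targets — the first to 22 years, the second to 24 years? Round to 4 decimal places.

p₁ = l_22/l_20 = 39,571/52,733 = 0.750403; p₂ = l_24/l_20 = 28,304/52,733 = 0.536742.
P(both) = p₁ × p₂ = 0.750403 × 0.536742 = 0.402773.

0.4028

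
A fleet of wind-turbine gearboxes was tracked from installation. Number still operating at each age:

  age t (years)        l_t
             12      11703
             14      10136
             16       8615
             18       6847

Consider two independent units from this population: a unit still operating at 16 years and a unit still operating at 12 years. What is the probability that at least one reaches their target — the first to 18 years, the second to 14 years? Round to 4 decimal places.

p₁ = l_18/l_16 = 6847/8615 = 0.794777; p₂ = l_14/l_12 = 10136/11703 = 0.866103.
P(at least one) = 1 − (1−p₁)(1−p₂) = 1 − 0.205223 × 0.133897 = 0.972521.

0.9725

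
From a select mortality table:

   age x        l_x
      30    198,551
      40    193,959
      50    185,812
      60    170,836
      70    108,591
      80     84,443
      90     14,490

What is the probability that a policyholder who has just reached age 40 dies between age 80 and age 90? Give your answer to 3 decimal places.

This is the probability of reaching 80 but not 90, conditional on being alive at 40: (l_80 − l_90) / l_40.
= (84,443 − 14,490) / 193,959 = 69,953 / 193,959 = 0.360659.

0.361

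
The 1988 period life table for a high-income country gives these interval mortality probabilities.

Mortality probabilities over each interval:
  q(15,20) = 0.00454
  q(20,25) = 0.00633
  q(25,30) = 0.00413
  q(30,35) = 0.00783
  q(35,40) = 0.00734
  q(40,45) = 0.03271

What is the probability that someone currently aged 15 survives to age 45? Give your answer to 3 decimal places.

Chaining the interval survival probabilities: (1 − 0.00454) × (1 − 0.00633) × (1 − 0.00413) × (1 − 0.00783) × (1 − 0.00734) × (1 − 0.03271).
= 0.99546 × 0.99367 × 0.99587 × 0.99217 × 0.99266 × 0.96729 = 0.938452.

0.938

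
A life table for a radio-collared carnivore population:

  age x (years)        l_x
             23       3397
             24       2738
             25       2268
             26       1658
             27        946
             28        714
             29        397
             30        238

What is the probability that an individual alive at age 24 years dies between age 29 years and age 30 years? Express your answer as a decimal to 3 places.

This is the probability of reaching 29 but not 30, conditional on being alive at 24: (l_29 − l_30) / l_24.
= (397 − 238) / 2738 = 159 / 2738 = 0.058072.

0.058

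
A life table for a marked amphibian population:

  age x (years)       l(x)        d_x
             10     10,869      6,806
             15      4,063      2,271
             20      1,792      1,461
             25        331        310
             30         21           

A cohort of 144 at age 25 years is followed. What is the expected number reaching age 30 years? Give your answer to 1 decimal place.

9.1

The relevant probability is 21/331 = 0.063444.
Expected number = 144 × 0.063444 = 9.1.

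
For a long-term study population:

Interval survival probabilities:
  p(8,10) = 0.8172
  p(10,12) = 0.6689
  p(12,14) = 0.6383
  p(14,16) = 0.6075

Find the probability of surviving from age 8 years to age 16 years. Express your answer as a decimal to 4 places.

P(survive 8→16) = 0.8172 × 0.6689 × 0.6383 × 0.6075.
= 0.211963.

0.2120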